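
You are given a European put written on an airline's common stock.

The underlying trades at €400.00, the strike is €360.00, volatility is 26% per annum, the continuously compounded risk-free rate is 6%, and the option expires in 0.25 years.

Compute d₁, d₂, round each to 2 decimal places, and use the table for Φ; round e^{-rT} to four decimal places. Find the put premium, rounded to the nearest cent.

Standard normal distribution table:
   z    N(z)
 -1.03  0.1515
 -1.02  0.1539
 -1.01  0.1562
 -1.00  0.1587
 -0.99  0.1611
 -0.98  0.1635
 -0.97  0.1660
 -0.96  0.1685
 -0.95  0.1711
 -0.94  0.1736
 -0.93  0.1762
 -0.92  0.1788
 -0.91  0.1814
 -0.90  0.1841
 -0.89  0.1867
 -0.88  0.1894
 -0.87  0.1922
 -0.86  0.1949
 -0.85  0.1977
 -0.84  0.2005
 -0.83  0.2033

€4.68

σ√T = 0.26·√0.25 = 0.1300
d₁ = [ln(400/360) + (0.06 + ½·0.26²)·0.25] / (σ√T) = (0.1054 + 0.0234) / 0.1300 = 0.9909 ⇒ 0.99
d₂ = 0.9909 − 0.1300 = 0.8609 ⇒ 0.86
e^(−rT) = e^(−0.06·0.25) = 0.9851
N(−d₂) = N(-0.86) = 0.1949;  N(−d₁) = N(-0.99) = 0.1611
P = 360·0.9851·0.1949 − 400·0.1611 = 69.1186 − 64.4400 = 4.6786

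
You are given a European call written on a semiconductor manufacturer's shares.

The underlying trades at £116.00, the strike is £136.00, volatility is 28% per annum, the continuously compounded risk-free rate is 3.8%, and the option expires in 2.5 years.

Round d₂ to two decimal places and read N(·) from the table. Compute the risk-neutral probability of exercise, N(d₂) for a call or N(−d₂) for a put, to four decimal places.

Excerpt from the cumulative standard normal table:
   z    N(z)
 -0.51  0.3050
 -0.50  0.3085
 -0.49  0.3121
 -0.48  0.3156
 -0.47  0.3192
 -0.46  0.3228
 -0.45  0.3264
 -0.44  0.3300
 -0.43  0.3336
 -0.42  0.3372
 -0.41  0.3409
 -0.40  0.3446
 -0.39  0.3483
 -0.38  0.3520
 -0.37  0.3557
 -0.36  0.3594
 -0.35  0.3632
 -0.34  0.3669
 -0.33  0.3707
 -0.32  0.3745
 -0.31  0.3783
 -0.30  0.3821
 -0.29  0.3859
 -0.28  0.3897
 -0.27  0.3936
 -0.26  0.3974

T = 2.5;  σ√T = 0.4427
d₁ = [ln(116/136) + (0.038 + 0.28²/2)·2.5] / 0.4427 = [-0.1591 + 0.1930] / 0.4427 = 0.0767 ≈ 0.08
d₂ = d₁ − σ√T = 0.0767 − 0.4427 = -0.3661 ≈ -0.37
Pr(exercise) under Q = N(d₂) = 0.3557

0.3557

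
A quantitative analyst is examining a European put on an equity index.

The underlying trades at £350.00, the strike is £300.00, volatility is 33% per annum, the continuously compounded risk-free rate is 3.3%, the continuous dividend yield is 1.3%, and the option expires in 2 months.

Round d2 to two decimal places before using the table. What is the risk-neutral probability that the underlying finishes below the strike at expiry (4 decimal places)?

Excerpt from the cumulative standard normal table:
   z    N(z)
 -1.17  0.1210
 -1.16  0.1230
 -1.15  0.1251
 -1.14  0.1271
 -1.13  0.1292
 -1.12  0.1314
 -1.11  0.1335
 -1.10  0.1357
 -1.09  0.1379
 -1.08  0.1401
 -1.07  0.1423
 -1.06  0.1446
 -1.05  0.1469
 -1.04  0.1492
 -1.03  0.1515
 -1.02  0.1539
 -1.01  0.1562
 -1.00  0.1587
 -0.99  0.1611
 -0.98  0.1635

T = 0.1667;  σ√T = 0.1347
d₁ = [ln(350/300) + (0.033 − 0.013 + ½·0.33²)·0.1667] / (σ√T) = (0.1542 + 0.0124) / 0.1347 = 1.2363 which rounds to 1.24
d₂ = 1.2363 − 0.1347 = 1.1016 which rounds to 1.10
Risk-neutral Pr[S_T < K] = N(−d₂) = N(-1.10) = 0.1357

0.1357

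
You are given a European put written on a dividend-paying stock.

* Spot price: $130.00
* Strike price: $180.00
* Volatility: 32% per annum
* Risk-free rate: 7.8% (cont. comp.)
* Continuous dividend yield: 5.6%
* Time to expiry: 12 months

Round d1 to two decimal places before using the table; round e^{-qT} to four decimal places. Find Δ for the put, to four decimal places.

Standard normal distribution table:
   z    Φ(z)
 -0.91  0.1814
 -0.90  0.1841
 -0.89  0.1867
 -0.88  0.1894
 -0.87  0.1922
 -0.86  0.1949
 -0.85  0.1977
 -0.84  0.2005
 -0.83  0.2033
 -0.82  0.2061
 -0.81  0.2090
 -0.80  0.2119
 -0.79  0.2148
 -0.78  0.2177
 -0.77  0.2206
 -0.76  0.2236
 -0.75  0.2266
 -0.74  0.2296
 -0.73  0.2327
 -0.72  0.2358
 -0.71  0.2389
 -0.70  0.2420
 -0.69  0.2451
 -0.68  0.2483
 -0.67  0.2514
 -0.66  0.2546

T = 1;  σ√T = 0.3200
d₁ = [ln(130/180) + (0.078 − 0.056 + ½·0.32²)·1] / (σ√T) = (-0.3254 + 0.0732) / 0.3200 = -0.7882 ⇒ -0.79
N(d₁) = N(-0.79) = 0.2148
Δ_put = exp(−qT)·(N(d₁) − 1) = 0.9455·(0.2148 − 1) = -0.7424

-0.7424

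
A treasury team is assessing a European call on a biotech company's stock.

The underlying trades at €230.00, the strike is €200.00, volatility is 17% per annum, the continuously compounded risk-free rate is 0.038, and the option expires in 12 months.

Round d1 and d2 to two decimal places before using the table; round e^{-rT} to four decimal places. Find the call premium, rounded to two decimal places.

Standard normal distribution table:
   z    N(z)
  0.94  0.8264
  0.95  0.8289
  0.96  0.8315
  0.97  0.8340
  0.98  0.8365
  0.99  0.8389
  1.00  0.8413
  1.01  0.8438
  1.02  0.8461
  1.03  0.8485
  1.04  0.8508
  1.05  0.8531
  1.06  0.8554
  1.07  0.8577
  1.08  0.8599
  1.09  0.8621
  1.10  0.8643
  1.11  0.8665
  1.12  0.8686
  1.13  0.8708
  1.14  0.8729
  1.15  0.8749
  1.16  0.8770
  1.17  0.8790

T = 1;  σ√T = 0.1700
d₁ = [ln(230/200) + (0.038 + 0.17²/2)·1] / 0.1700 = [0.1398 + 0.0525] / 0.1700 = 1.1307 ≈ 1.13
d₂ = d₁ − σ√T = 1.1307 − 0.1700 = 0.9607 ≈ 0.96
e^(−rT) = e^(−0.038·1) = 0.9627
C = 230·N(1.13) − 200·0.9627·N(0.96) = 230·0.8708 − 200·0.9627·0.8315 = 200.2840 − 160.0970 = 40.1870

€40.19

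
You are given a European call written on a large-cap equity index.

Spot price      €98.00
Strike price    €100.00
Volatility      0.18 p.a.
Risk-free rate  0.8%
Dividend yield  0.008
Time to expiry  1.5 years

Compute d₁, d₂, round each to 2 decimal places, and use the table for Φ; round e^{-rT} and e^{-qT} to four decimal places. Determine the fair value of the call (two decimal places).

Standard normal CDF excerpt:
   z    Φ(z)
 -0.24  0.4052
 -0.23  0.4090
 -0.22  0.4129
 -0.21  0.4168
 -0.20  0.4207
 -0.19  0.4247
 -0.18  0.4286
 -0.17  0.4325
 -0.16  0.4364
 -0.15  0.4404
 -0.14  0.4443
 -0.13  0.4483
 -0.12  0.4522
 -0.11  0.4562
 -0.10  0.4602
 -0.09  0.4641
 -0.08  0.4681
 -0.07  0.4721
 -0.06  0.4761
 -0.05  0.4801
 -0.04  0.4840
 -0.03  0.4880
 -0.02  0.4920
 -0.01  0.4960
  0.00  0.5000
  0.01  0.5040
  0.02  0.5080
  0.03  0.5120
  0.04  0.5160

€7.62

T = 1.5;  σ√T = 0.2205
d₁ = [ln(98/100) + (0.008 − 0.008 + ½·0.18²)·1.5] / (σ√T) = (-0.0202 + 0.0243) / 0.2205 = 0.0186 ≈ 0.02
d₂ = 0.0186 − 0.2205 = -0.2019 ≈ -0.20
exp(−qT) = exp(−0.008·1.5) = 0.9881;  exp(−rT) = exp(−0.008·1.5) = 0.9881
C = 98·0.9881·N(0.02) − 100·0.9881·N(-0.20) = 98·0.9881·0.5080 − 100·0.9881·0.4207 = 49.1916 − 41.5694 = 7.6222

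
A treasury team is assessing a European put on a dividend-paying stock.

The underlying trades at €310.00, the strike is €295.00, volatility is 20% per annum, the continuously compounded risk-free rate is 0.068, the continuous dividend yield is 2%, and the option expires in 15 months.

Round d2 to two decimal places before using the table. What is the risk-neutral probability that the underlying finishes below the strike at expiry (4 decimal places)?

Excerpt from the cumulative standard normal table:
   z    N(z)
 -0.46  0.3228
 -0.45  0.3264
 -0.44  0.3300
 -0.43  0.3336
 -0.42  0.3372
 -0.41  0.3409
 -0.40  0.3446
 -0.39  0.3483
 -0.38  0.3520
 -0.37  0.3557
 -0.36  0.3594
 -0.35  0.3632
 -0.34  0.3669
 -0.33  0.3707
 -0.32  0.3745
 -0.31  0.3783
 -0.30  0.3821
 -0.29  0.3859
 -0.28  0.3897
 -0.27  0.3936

0.3520

T = 1.25;  σ√T = 0.2236
ln(S/K) + (r − q + σ²/2)T = ln(310/295) + (0.068 − 0.02 + 0.2²/2)·1.25 = 0.0496 + 0.0850 = 0.1346
d₁ = 0.1346 / 0.2236 = 0.6019 ≈ 0.60
d₂ = d₁ − σ√T = 0.6019 − 0.2236 = 0.3783 ≈ 0.38
Risk-neutral Pr[S_T < K] = N(−d₂) = N(-0.38) = 0.3520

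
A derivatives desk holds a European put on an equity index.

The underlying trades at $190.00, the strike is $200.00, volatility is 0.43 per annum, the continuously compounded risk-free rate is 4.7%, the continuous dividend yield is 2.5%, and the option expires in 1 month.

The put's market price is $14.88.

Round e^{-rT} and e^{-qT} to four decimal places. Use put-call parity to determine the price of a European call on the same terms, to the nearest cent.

$5.26

exp(−qT) = exp(−0.025·0.08333) = 0.9979;  exp(−rT) = exp(−0.047·0.08333) = 0.9961
Put-call parity: C − P = S·e^(−qT) − K·e^(−rT) = 190·0.9979 − 200·0.9961 = 189.6010 − 199.2200 = -9.6190
C = P + (C − P) = 14.88 + (-9.6190) = 5.2610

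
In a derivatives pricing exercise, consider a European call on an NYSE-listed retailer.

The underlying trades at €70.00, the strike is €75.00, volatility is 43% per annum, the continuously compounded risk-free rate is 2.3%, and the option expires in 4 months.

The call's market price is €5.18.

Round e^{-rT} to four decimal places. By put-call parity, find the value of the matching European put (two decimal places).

e^(−rT) = e^(−0.023·0.3333) = 0.9924
Put-call parity: C − P = S − K·e^(−rT) = 70 − 75·0.9924 = 70 − 74.4300 = -4.4300
P = C − (C − P) = 5.18 − (-4.4300) = 9.6100

€9.61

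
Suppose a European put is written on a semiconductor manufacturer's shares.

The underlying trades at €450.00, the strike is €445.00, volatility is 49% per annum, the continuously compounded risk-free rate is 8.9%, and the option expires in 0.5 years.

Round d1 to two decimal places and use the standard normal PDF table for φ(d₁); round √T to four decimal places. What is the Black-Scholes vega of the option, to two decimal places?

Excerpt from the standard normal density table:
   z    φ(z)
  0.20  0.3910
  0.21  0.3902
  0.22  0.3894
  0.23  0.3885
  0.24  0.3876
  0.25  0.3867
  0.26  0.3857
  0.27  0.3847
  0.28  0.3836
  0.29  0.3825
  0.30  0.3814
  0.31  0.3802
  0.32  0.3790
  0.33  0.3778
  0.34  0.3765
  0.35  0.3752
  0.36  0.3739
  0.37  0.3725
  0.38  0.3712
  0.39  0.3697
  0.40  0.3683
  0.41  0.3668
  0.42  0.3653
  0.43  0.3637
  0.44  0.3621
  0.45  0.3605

120.21

T = 0.5;  σ√T = 0.3465
d₁ = [ln(450/445) + (0.089 + 0.49²/2)·0.5] / 0.3465 = [0.0112 + 0.1045] / 0.3465 = 0.3339 → 0.33
√T = √0.5 = 0.7071
φ(d₁) = φ(0.33) = 0.3778
vega = S·φ(d₁)·√T = 450·0.3778·0.7071 = 120.2141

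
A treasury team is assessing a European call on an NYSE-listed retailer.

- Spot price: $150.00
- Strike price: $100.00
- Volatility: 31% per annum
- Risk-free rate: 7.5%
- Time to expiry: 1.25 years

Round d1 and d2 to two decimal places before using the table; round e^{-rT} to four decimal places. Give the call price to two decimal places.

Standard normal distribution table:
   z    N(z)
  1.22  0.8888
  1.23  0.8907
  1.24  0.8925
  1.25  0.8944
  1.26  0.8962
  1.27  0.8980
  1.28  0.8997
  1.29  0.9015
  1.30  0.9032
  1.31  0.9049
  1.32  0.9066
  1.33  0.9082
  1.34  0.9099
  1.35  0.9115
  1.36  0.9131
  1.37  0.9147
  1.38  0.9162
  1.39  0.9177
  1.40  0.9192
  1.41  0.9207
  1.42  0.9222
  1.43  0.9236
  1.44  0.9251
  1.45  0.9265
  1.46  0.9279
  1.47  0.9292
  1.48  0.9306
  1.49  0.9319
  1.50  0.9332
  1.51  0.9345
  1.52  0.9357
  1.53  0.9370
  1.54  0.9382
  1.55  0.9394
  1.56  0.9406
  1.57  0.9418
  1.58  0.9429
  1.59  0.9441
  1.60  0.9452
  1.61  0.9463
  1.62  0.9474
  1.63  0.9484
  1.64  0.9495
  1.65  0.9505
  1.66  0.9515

T = 1.25;  σ√T = 0.3466
d₁ = [ln(150/100) + (0.075 + ½·0.31²)·1.25] / (σ√T) = (0.4055 + 0.1538) / 0.3466 = 1.6137 → 1.61
d₂ = 1.6137 − 0.3466 = 1.2671 → 1.27
exp(−rT) = exp(−0.075·1.25) = 0.9105
N(d₁) = N(1.61) = 0.9463;  N(d₂) = N(1.27) = 0.8980
C = 150·0.9463 − 100·0.9105·0.8980 = 141.9450 − 81.7629 = 60.1821

$60.18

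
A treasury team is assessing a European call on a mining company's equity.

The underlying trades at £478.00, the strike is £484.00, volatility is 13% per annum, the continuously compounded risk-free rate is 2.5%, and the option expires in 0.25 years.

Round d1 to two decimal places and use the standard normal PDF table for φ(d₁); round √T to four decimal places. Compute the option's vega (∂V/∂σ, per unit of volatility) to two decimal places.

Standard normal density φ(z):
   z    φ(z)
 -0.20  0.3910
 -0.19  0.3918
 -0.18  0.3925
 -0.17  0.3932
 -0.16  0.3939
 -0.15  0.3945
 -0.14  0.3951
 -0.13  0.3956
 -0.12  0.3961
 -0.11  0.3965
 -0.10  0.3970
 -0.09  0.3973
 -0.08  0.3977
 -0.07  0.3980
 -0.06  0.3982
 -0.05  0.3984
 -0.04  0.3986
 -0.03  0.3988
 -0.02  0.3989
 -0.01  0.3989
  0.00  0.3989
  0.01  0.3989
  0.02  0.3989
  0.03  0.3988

T = 0.25;  σ√T = 0.0650
ln(S/K) + (r + σ²/2)T = ln(478/484) + (0.025 + 0.13²/2)·0.25 = -0.0125 + 0.0084 = -0.0041
d₁ = -0.0041 / 0.0650 = -0.0633 ≈ -0.06
√T = √0.25 = 0.5000
φ(d₁) = φ(-0.06) = 0.3982
vega = S·φ(d₁)·√T = 478·0.3982·0.5000 = 95.1698
(Call and put vega coincide under Black-Scholes.)

95.17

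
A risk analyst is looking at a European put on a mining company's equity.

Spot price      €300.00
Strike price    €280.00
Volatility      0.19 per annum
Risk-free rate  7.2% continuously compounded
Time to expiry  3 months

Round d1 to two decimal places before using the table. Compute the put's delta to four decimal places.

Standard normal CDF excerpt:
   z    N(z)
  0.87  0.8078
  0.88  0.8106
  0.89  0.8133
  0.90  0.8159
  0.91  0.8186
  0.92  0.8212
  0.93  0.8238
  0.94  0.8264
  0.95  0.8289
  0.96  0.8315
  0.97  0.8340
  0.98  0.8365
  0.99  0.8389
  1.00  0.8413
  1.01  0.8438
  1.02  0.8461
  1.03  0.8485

-0.1685

σ√T = 0.19 × 0.5000 = 0.0950
d₁ = [ln(300/280) + (0.072 + 0.19²/2)·0.25] / 0.0950 = [0.0690 + 0.0225] / 0.0950 = 0.9632 ≈ 0.96
N(d₁) = N(0.96) = 0.8315
Δ_put = N(d₁) − 1 = 0.8315 − 1 = -0.1685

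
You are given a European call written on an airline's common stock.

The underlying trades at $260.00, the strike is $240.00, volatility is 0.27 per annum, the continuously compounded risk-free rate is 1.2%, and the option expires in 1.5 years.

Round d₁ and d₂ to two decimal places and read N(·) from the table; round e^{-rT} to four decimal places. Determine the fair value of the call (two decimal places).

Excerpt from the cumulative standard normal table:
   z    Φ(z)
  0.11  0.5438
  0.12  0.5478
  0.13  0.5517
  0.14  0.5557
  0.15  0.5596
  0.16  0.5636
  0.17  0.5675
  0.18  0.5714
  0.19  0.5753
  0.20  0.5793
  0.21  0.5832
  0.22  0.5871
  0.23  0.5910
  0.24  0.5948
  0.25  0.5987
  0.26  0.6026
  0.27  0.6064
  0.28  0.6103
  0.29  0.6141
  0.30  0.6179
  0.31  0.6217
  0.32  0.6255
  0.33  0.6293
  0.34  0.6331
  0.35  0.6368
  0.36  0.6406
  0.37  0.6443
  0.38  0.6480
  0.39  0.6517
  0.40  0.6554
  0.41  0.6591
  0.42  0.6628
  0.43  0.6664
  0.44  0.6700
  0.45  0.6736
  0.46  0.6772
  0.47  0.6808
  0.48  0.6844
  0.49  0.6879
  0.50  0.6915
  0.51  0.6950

$46.02

σ√T = 0.27·√1.5 = 0.3307
d₁ = [ln(260/240) + (0.012 + ½·0.27²)·1.5] / (σ√T) = (0.0800 + 0.0727) / 0.3307 = 0.4618 ≈ 0.46
d₂ = 0.4618 − 0.3307 = 0.1311 ≈ 0.13
e^(−rT) = e^(−0.012·1.5) = 0.9822
N(d₁) = N(0.46) = 0.6772;  N(d₂) = N(0.13) = 0.5517
C = 260·0.6772 − 240·0.9822·0.5517 = 176.0720 − 130.0511 = 46.0209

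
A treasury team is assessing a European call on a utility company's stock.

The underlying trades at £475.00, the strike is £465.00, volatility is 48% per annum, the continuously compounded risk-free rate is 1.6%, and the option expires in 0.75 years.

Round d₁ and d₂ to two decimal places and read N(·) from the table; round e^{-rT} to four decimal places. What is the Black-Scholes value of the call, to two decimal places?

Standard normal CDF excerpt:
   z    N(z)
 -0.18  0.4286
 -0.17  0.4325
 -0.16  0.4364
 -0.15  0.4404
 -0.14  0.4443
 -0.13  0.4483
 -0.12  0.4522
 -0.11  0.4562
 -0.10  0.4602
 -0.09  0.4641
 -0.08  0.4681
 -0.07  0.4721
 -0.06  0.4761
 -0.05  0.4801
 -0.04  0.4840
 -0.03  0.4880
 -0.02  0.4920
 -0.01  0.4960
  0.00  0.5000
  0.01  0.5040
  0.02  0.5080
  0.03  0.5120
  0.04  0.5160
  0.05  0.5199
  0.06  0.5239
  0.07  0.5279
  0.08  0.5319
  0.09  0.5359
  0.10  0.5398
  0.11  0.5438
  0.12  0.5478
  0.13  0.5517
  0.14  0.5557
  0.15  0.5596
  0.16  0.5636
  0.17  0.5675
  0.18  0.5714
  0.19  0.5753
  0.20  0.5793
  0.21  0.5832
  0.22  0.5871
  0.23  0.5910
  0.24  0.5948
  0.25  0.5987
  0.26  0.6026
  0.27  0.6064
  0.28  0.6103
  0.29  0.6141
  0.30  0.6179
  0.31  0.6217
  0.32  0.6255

σ√T = 0.48 × 0.8660 = 0.4157
d₁ = [ln(475/465) + (0.016 + ½·0.48²)·0.75] / (σ√T) = (0.0213 + 0.0984) / 0.4157 = 0.2879 which rounds to 0.29
d₂ = 0.2879 − 0.4157 = -0.1278 which rounds to -0.13
e^(−rT) = e^(−0.016·0.75) = 0.9881
C = 475·N(0.29) − 465·0.9881·N(-0.13) = 475·0.6141 − 465·0.9881·0.4483 = 291.6975 − 205.9788 = 85.7187

£85.72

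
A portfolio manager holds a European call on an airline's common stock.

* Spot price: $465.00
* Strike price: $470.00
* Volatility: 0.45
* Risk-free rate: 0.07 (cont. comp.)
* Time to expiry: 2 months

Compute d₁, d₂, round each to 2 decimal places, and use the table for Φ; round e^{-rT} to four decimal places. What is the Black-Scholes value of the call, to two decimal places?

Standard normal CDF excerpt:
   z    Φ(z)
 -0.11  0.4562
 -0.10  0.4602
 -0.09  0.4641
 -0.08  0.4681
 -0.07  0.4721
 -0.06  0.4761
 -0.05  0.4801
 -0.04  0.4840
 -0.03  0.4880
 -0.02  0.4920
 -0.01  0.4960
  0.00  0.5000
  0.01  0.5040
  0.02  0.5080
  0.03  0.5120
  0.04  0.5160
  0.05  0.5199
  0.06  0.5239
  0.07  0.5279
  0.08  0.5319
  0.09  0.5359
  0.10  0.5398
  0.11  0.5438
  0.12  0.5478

σ√T = 0.45·√0.1667 = 0.1837
d₁ = [ln(465/470) + (0.07 + 0.45²/2)·0.1667] / 0.1837 = [-0.0107 + 0.0285] / 0.1837 = 0.0971 → 0.10
d₂ = d₁ − σ√T = 0.0971 − 0.1837 = -0.0866 → -0.09
e^(−rT) = e^(−0.07·0.1667) = 0.9884
N(d₁) = N(0.10) = 0.5398;  N(d₂) = N(-0.09) = 0.4641
C = 465·0.5398 − 470·0.9884·0.4641 = 251.0070 − 215.5967 = 35.4103

$35.41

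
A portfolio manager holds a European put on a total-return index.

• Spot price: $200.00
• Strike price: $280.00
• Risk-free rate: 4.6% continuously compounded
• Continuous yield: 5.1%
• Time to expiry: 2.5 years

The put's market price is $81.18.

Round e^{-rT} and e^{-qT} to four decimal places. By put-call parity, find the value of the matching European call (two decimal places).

$7.65

e^(−qT) = e^(−0.051·2.5) = 0.8803;  e^(−rT) = e^(−0.046·2.5) = 0.8914
Put-call parity: C − P = S·e^(−qT) − K·e^(−rT) = 200·0.8803 − 280·0.8914 = 176.0600 − 249.5920 = -73.5320
C = P + (C − P) = 81.18 + (-73.5320) = 7.6480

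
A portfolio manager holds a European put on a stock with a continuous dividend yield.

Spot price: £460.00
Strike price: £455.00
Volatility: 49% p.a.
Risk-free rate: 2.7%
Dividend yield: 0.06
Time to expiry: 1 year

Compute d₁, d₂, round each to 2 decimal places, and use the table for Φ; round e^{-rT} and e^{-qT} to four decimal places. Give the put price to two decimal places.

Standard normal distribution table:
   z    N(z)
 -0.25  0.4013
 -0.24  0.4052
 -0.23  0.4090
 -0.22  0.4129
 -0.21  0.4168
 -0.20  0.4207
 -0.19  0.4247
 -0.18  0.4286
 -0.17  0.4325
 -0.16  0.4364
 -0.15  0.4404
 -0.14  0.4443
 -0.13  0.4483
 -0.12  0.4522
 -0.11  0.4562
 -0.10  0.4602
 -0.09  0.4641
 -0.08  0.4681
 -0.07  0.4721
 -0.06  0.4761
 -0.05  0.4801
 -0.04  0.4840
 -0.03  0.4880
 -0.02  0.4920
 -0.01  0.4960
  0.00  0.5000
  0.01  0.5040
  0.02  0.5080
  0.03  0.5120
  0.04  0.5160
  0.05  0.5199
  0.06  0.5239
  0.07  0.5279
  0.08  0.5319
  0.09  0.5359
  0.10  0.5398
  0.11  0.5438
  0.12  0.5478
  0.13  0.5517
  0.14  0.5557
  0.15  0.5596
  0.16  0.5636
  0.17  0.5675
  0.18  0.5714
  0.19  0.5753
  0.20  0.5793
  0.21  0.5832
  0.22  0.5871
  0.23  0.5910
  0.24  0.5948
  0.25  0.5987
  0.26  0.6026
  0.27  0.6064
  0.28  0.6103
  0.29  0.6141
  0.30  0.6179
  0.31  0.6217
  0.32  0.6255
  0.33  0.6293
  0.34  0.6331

£89.72

σ√T = 0.49 × 1.0000 = 0.4900
d₁ = [ln(460/455) + (0.027 − 0.06 + ½·0.49²)·1] / (σ√T) = (0.0109 + 0.0870) / 0.4900 = 0.2000 ≈ 0.20
d₂ = 0.2000 − 0.4900 = -0.2900 ≈ -0.29
e^(−qT) = e^(−0.06·1) = 0.9418;  e^(−rT) = e^(−0.027·1) = 0.9734
P = 455·0.9734·N(0.29) − 460·0.9418·N(-0.20) = 455·0.9734·0.6141 − 460·0.9418·0.4207 = 271.9830 − 182.2590 = 89.7240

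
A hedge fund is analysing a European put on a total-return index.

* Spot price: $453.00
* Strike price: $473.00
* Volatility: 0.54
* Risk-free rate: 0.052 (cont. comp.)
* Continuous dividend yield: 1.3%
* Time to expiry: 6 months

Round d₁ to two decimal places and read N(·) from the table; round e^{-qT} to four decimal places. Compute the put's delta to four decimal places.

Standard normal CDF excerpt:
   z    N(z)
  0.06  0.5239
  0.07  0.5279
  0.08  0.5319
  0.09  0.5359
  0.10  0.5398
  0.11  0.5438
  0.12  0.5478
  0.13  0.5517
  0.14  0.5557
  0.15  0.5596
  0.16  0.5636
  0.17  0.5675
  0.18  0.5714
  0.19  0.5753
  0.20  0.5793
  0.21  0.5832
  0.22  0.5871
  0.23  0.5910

σ√T = 0.54 × 0.7071 = 0.3818
d₁ = [ln(453/473) + (0.052 − 0.013 + ½·0.54²)·0.5] / (σ√T) = (-0.0432 + 0.0924) / 0.3818 = 0.1288 ⇒ 0.13
N(d₁) = N(0.13) = 0.5517
Δ_put = e^(−qT)·(N(d₁) − 1) = 0.9935·(0.5517 − 1) = -0.4454

-0.4454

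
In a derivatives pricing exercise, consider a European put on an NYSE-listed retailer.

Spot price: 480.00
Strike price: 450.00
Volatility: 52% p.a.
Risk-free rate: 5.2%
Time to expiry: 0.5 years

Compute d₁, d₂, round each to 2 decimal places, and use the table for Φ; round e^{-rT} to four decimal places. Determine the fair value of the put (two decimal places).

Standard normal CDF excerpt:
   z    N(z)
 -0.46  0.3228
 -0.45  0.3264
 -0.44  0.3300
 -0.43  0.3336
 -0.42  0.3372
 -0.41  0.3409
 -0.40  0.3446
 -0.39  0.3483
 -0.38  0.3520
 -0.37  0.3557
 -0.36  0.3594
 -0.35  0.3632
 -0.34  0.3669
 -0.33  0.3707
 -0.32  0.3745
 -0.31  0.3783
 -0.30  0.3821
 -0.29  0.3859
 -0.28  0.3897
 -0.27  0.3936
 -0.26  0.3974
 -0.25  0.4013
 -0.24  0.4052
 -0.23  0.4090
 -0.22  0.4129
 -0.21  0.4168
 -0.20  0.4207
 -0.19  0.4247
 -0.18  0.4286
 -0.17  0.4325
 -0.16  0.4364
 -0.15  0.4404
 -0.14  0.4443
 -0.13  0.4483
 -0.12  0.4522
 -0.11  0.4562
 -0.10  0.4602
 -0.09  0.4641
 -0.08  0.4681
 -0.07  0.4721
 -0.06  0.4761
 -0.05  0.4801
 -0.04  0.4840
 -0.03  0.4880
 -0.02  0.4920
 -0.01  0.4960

σ√T = 0.52·√0.5 = 0.3677
d₁ = [ln(480/450) + (0.052 + 0.52²/2)·0.5] / 0.3677 = [0.0645 + 0.0936] / 0.3677 = 0.4301 which rounds to 0.43
d₂ = d₁ − σ√T = 0.4301 − 0.3677 = 0.0624 which rounds to 0.06
exp(−rT) = exp(−0.052·0.5) = 0.9743
N(−d₂) = N(-0.06) = 0.4761;  N(−d₁) = N(-0.43) = 0.3336
P = 450·0.9743·0.4761 − 480·0.3336 = 208.7389 − 160.1280 = 48.6109

48.61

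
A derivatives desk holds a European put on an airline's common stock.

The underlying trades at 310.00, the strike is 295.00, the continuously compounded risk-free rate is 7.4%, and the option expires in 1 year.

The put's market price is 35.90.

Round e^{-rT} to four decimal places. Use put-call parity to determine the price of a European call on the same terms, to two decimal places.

71.93

e^(−rT) = e^(−0.074·1) = 0.9287
Put-call parity: C − P = S − K·e^(−rT) = 310 − 295·0.9287 = 310 − 273.9665 = 36.0335
C = P + (C − P) = 35.90 + (36.0335) = 71.9335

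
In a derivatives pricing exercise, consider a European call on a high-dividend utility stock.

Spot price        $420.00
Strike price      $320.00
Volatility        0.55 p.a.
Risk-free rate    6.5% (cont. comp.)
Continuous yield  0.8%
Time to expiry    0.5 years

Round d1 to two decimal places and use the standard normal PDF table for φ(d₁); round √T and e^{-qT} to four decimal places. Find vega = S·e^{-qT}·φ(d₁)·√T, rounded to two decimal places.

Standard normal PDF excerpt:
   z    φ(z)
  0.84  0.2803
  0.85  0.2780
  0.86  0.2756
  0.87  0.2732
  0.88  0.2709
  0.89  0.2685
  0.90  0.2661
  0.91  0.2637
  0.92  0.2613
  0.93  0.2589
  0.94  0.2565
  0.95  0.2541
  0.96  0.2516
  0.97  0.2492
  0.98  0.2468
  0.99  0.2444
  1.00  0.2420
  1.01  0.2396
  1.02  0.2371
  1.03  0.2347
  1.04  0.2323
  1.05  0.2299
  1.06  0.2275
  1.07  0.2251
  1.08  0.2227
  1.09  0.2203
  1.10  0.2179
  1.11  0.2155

73.71

T = 0.5;  σ√T = 0.3889
ln(S/K) + (r − q + σ²/2)T = ln(420/320) + (0.065 − 0.008 + 0.55²/2)·0.5 = 0.2719 + 0.1041 = 0.3761
d₁ = 0.3761 / 0.3889 = 0.9670 which rounds to 0.97
√T = √0.5 = 0.7071
φ(d₁) = φ(0.97) = 0.2492
exp(−qT) = exp(−0.008·0.5) = 0.9960
vega = S·exp(−qT)·φ(d₁)·√T = 420·0.9960·0.2492·0.7071 = 73.7119
(The put has the same vega.)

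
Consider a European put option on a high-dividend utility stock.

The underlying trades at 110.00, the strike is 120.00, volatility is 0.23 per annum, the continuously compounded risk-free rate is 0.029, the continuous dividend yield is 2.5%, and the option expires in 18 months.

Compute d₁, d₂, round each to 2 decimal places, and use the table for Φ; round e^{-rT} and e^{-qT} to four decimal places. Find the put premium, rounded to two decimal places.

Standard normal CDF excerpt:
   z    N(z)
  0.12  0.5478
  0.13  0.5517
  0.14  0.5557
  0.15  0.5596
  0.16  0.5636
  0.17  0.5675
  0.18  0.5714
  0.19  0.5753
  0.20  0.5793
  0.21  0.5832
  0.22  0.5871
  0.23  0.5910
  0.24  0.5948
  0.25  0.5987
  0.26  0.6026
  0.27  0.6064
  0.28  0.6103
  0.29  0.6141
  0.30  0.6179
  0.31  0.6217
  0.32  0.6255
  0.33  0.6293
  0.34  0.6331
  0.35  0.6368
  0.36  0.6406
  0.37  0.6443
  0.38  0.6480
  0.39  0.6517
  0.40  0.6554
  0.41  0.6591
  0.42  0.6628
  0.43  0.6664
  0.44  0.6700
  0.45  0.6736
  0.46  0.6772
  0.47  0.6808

T = 1.5;  σ√T = 0.2817
d₁ = [ln(110/120) + (0.029 − 0.025 + 0.23²/2)·1.5] / 0.2817 = [-0.0870 + 0.0457] / 0.2817 = -0.1467 ⇒ -0.15
d₂ = d₁ − σ√T = -0.1467 − 0.2817 = -0.4284 ⇒ -0.43
exp(−qT) = exp(−0.025·1.5) = 0.9632;  exp(−rT) = exp(−0.029·1.5) = 0.9574
N(−d₂) = N(0.43) = 0.6664;  N(−d₁) = N(0.15) = 0.5596
P = 120·0.9574·0.6664 − 110·0.9632·0.5596 = 76.5614 − 59.2907 = 17.2706

17.27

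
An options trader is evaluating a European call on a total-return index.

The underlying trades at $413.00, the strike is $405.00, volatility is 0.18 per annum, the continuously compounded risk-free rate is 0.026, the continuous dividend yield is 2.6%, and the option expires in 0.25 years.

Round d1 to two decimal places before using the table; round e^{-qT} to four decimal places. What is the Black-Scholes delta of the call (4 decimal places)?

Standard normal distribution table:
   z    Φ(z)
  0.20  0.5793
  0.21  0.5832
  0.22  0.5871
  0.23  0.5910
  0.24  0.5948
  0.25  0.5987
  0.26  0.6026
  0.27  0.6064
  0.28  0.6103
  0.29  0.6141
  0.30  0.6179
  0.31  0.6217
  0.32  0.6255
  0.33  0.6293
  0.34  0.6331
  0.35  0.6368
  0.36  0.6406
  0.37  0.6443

σ√T = 0.18 × 0.5000 = 0.0900
d₁ = [ln(413/405) + (0.026 − 0.026 + ½·0.18²)·0.25] / (σ√T) = (0.0196 + 0.0040) / 0.0900 = 0.2623 which rounds to 0.26
N(d₁) = N(0.26) = 0.6026
Δ_call = e^(−qT)·N(d₁) = 0.9935·0.6026 = 0.5987

0.5987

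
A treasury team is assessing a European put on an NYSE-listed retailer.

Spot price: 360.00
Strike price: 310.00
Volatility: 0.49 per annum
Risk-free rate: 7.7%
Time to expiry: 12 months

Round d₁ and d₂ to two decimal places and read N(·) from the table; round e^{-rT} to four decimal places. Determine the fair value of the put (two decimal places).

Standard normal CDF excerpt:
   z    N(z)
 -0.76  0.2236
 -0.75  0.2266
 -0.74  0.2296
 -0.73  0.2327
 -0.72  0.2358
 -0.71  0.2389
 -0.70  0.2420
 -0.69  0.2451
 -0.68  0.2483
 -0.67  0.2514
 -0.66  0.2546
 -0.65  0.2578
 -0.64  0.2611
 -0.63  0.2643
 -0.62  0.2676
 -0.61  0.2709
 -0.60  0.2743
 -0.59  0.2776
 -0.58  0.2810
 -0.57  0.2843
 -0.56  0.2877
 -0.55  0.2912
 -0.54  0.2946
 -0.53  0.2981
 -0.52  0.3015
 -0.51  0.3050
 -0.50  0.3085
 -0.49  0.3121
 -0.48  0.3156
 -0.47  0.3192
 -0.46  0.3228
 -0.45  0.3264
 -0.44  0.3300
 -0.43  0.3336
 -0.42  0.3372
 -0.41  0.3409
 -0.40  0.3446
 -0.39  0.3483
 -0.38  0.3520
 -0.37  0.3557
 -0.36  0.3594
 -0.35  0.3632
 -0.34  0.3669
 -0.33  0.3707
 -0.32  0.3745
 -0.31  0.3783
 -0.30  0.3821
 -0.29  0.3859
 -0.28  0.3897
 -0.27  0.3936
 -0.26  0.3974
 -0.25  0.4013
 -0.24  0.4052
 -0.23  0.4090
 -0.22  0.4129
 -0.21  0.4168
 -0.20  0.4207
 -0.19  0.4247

σ√T = 0.49 × 1.0000 = 0.4900
d₁ = [ln(360/310) + (0.077 + 0.49²/2)·1] / 0.4900 = [0.1495 + 0.1971] / 0.4900 = 0.7073 which rounds to 0.71
d₂ = d₁ − σ√T = 0.7073 − 0.4900 = 0.2173 which rounds to 0.22
exp(−rT) = exp(−0.077·1) = 0.9259
N(−d₂) = N(-0.22) = 0.4129;  N(−d₁) = N(-0.71) = 0.2389
P = 310·0.9259·0.4129 − 360·0.2389 = 118.5143 − 86.0040 = 32.5103

32.51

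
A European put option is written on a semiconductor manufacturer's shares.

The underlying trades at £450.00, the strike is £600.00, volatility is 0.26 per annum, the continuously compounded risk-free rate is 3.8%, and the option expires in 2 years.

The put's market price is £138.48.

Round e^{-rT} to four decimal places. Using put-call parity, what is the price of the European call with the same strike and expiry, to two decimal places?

e^(−rT) = e^(−0.038·2) = 0.9268
Put-call parity: C − P = S − K·e^(−rT) = 450 − 600·0.9268 = 450 − 556.0800 = -106.0800
C = P + (C − P) = 138.48 + (-106.0800) = 32.4000

£32.40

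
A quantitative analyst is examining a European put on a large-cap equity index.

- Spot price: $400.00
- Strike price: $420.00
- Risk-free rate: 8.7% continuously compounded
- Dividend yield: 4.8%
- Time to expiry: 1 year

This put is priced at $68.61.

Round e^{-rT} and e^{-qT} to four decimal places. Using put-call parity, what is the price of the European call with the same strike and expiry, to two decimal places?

e^(−qT) = e^(−0.048·1) = 0.9531;  e^(−rT) = e^(−0.087·1) = 0.9167
Put-call parity: C − P = S·e^(−qT) − K·e^(−rT) = 400·0.9531 − 420·0.9167 = 381.2400 − 385.0140 = -3.7740
C = P + (C − P) = 68.61 + (-3.7740) = 64.8360

$64.84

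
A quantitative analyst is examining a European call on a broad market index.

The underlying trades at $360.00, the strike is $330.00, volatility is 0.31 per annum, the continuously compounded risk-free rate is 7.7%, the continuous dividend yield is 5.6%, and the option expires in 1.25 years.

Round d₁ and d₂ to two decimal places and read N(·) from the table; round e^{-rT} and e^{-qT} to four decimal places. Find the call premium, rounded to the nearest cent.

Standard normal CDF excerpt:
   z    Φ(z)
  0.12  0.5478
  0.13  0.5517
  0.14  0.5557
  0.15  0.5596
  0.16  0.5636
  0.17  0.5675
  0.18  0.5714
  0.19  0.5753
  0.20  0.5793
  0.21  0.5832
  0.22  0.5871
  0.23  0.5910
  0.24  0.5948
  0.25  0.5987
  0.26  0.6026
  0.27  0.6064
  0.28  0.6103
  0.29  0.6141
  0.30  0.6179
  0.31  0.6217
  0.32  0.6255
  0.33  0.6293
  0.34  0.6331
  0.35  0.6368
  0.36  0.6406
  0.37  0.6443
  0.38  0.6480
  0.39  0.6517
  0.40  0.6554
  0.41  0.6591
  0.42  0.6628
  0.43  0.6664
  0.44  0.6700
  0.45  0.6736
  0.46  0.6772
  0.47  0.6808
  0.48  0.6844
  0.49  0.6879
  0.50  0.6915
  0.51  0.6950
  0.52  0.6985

T = 1.25;  σ√T = 0.3466
d₁ = [ln(360/330) + (0.077 − 0.056 + ½·0.31²)·1.25] / (σ√T) = (0.0870 + 0.0863) / 0.3466 = 0.5001 which rounds to 0.50
d₂ = 0.5001 − 0.3466 = 0.1535 which rounds to 0.15
e^(−qT) = e^(−0.056·1.25) = 0.9324;  e^(−rT) = e^(−0.077·1.25) = 0.9082
N(d₁) = N(0.50) = 0.6915;  N(d₂) = N(0.15) = 0.5596
C = 360·0.9324·0.6915 − 330·0.9082·0.5596 = 232.1117 − 167.7155 = 64.3962

$64.40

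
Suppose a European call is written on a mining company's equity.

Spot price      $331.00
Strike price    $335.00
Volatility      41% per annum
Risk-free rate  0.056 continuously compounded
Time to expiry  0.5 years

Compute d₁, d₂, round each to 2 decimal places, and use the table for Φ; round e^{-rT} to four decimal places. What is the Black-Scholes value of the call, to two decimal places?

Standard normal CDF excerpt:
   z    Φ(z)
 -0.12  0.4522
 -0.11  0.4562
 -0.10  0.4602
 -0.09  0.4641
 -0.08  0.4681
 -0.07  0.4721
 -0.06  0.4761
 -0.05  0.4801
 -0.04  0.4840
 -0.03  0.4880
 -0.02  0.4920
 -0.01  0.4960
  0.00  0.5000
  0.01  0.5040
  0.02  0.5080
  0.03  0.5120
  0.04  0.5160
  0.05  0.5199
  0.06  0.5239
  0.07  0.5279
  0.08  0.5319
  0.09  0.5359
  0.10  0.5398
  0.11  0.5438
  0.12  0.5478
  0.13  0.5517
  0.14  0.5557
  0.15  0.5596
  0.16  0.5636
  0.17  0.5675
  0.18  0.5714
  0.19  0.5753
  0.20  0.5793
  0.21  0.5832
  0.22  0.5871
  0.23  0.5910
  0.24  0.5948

T = 0.5;  σ√T = 0.2899
d₁ = [ln(331/335) + (0.056 + ½·0.41²)·0.5] / (σ√T) = (-0.0120 + 0.0700) / 0.2899 = 0.2001 ⇒ 0.20
d₂ = 0.2001 − 0.2899 = -0.0898 ⇒ -0.09
e^(−rT) = e^(−0.056·0.5) = 0.9724
C = 331·N(0.20) − 335·0.9724·N(-0.09) = 331·0.5793 − 335·0.9724·0.4641 = 191.7483 − 151.1824 = 40.5659

$40.57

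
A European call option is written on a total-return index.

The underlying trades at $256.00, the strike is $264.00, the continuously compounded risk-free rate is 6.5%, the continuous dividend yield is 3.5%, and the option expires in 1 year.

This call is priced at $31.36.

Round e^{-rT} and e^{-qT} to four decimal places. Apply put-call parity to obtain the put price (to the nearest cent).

$31.56

e^(−qT) = e^(−0.035·1) = 0.9656;  e^(−rT) = e^(−0.065·1) = 0.9371
Put-call parity: C − P = S·e^(−qT) − K·e^(−rT) = 256·0.9656 − 264·0.9371 = 247.1936 − 247.3944 = -0.2008
P = C − (C − P) = 31.36 − (-0.2008) = 31.5608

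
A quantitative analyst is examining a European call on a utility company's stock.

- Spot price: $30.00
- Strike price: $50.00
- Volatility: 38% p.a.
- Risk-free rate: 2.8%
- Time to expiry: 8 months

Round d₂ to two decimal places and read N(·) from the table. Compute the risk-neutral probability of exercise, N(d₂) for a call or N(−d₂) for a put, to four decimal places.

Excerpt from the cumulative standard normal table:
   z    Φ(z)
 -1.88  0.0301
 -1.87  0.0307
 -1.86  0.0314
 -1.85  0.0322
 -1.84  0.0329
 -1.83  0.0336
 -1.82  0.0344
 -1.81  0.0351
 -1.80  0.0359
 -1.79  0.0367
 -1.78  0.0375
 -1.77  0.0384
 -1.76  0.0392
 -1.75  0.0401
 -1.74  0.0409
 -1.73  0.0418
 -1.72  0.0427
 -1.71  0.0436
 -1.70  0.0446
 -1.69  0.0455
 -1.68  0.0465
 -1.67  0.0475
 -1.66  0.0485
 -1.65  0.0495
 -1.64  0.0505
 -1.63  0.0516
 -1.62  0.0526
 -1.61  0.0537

σ√T = 0.38·√0.6667 = 0.3103
d₁ = [ln(30/50) + (0.028 + 0.38²/2)·0.6667] / 0.3103 = [-0.5108 + 0.0668] / 0.3103 = -1.4311 which rounds to -1.43
d₂ = d₁ − σ√T = -1.4311 − 0.3103 = -1.7414 which rounds to -1.74
Pr(exercise) under Q = N(d₂) = 0.0409

0.0409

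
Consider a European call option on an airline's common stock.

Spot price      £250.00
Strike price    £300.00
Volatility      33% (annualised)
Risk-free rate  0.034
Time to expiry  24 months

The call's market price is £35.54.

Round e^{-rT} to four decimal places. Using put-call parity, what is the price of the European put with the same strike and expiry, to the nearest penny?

£65.83

e^(−rT) = e^(−0.034·2) = 0.9343
Put-call parity: C − P = S − K·e^(−rT) = 250 − 300·0.9343 = 250 − 280.2900 = -30.2900
P = C − (C − P) = 35.54 − (-30.2900) = 65.8300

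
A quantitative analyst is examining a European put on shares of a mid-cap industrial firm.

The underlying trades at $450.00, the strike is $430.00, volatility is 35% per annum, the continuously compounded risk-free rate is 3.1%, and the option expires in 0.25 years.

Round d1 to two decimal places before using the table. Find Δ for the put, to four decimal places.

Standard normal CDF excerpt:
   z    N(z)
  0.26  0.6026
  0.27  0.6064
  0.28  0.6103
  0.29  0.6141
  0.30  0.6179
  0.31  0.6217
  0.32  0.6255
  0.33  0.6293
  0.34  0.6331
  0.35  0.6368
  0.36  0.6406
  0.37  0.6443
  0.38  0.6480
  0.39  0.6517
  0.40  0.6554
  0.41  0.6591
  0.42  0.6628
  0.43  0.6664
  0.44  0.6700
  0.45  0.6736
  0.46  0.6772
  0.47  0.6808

σ√T = 0.35·√0.25 = 0.1750
d₁ = [ln(450/430) + (0.031 + 0.35²/2)·0.25] / 0.1750 = [0.0455 + 0.0231] / 0.1750 = 0.3916 ≈ 0.39
N(d₁) = N(0.39) = 0.6517
Δ_put = N(d₁) − 1 = 0.6517 − 1 = -0.3483

-0.3483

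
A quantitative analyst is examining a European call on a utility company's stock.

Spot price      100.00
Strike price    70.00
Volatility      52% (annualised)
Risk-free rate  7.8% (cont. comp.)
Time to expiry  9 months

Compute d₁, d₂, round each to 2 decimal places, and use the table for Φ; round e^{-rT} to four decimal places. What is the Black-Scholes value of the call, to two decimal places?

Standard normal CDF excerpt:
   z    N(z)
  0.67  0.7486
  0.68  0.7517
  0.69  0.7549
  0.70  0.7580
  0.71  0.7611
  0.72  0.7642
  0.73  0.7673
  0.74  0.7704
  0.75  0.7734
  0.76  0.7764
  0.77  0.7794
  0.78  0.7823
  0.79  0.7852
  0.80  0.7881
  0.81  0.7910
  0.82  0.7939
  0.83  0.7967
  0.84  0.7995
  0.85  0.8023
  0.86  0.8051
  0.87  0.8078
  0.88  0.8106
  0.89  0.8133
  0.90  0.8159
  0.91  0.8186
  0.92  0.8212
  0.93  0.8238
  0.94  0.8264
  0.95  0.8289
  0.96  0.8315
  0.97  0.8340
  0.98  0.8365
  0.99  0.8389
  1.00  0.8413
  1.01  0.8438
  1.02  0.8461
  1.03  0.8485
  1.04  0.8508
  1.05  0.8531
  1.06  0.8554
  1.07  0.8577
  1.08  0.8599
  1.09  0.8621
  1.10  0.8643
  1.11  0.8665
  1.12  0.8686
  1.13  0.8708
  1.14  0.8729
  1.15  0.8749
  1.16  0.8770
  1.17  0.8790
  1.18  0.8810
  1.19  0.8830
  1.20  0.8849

37.44

T = 0.75;  σ√T = 0.4503
ln(S/K) + (r + σ²/2)T = ln(100/70) + (0.078 + 0.52²/2)·0.75 = 0.3567 + 0.1599 = 0.5166
d₁ = 0.5166 / 0.4503 = 1.1471 which rounds to 1.15
d₂ = d₁ − σ√T = 1.1471 − 0.4503 = 0.6968 which rounds to 0.70
e^(−rT) = e^(−0.078·0.75) = 0.9432
C = 100·N(1.15) − 70·0.9432·N(0.70) = 100·0.8749 − 70·0.9432·0.7580 = 87.4900 − 50.0462 = 37.4438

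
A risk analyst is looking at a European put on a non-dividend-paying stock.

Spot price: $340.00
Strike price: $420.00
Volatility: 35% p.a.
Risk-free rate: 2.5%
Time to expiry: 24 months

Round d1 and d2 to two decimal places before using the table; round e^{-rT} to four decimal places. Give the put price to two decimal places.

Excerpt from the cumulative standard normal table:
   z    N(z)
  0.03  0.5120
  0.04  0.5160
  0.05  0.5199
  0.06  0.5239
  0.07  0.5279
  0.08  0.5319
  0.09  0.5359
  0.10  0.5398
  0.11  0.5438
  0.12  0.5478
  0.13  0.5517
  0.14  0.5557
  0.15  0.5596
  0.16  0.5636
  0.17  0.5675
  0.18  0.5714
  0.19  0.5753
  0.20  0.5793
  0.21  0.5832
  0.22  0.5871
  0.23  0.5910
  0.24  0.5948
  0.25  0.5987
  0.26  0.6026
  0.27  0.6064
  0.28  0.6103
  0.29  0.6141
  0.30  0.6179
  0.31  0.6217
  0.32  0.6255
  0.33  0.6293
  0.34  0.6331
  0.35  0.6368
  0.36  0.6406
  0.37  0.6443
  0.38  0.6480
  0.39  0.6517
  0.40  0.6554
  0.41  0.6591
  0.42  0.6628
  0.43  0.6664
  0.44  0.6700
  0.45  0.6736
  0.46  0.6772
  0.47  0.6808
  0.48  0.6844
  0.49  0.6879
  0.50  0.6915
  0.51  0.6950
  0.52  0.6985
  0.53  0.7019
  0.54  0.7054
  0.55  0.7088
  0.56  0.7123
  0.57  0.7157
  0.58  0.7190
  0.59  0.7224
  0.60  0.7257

$105.08

σ√T = 0.35 × 1.4142 = 0.4950
d₁ = [ln(340/420) + (0.025 + 0.35²/2)·2] / 0.4950 = [-0.2113 + 0.1725] / 0.4950 = -0.0784 → -0.08
d₂ = d₁ − σ√T = -0.0784 − 0.4950 = -0.5734 → -0.57
e^(−rT) = e^(−0.025·2) = 0.9512
P = 420·0.9512·N(0.57) − 340·N(0.08) = 420·0.9512·0.7157 − 340·0.5319 = 285.9250 − 180.8460 = 105.0790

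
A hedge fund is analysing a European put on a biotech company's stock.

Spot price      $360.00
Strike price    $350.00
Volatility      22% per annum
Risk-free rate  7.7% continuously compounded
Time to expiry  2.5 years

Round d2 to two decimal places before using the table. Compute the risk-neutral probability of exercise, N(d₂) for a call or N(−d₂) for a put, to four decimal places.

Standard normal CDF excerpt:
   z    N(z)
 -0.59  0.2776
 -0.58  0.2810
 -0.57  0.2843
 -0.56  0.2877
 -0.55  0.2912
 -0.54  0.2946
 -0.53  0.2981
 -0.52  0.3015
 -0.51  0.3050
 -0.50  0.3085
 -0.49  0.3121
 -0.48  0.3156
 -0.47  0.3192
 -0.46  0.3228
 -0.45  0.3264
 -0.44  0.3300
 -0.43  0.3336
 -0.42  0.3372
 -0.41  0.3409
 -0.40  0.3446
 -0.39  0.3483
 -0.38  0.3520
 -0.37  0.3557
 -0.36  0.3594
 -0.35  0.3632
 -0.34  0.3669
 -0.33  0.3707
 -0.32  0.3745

0.3228

σ√T = 0.22·√2.5 = 0.3479
d₁ = [ln(360/350) + (0.077 + 0.22²/2)·2.5] / 0.3479 = [0.0282 + 0.2530] / 0.3479 = 0.8083 which rounds to 0.81
d₂ = d₁ − σ√T = 0.8083 − 0.3479 = 0.4605 which rounds to 0.46
Risk-neutral Pr[S_T < K] = N(−d₂) = N(-0.46) = 0.3228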